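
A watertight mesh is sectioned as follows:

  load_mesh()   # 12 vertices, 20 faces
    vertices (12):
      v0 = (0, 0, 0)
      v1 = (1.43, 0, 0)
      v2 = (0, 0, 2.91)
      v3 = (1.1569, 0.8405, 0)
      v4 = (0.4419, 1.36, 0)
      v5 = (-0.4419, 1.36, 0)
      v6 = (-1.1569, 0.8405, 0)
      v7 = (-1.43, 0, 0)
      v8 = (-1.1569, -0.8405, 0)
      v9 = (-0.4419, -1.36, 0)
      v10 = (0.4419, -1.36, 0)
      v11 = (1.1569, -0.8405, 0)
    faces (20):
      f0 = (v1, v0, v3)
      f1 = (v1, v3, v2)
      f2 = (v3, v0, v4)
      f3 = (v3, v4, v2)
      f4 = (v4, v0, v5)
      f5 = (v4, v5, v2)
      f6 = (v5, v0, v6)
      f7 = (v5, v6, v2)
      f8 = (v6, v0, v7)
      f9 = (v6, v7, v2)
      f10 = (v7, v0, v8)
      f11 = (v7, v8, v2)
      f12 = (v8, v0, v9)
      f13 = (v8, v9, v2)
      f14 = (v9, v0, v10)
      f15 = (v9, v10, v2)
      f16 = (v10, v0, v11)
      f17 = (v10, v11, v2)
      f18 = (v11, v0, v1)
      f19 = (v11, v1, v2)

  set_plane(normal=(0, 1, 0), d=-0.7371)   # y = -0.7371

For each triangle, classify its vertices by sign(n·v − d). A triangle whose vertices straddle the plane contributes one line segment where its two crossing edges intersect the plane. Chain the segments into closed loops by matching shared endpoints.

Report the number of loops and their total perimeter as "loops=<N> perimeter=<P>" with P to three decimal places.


Straddling triangles (10 of 20):
  (v7,v0,v8) [++-] → (-1.01458, -0.7371, 0)–(-1.1905, -0.7371, 0)  len=0.1759
  (v7,v8,v2) [+-+] → (-1.1905, -0.7371, 0)–(-1.01458, -0.7371, 0.357994)  len=0.3989
  (v8,v0,v9) [-+-] → (-1.01458, -0.7371, 0)–(-0.239503, -0.7371, 0)  len=0.7751
  (v8,v9,v2) [--+] → (-0.239503, -0.7371, 1.33282)–(-1.01458, -0.7371, 0.357994)  len=1.2454
  (v9,v0,v10) [-+-] → (-0.239503, -0.7371, 0)–(0.239503, -0.7371, 0)  len=0.4790
  (v9,v10,v2) [--+] → (0.239503, -0.7371, 1.33282)–(-0.239503, -0.7371, 1.33282)  len=0.4790
  (v10,v0,v11) [-+-] → (0.239503, -0.7371, 0)–(1.01458, -0.7371, 0)  len=0.7751
  (v10,v11,v2) [--+] → (1.01458, -0.7371, 0.357994)–(0.239503, -0.7371, 1.33282)  len=1.2454
  (v11,v0,v1) [-++] → (1.01458, -0.7371, 0)–(1.1905, -0.7371, 0)  len=0.1759
  (v11,v1,v2) [-++] → (1.1905, -0.7371, 0)–(1.01458, -0.7371, 0.357994)  len=0.3989

Chained into 1 loop(s):
  loop 1: 10 segments, perimeter = 6.1486
Total perimeter = 6.149

loops=1 perimeter=6.149


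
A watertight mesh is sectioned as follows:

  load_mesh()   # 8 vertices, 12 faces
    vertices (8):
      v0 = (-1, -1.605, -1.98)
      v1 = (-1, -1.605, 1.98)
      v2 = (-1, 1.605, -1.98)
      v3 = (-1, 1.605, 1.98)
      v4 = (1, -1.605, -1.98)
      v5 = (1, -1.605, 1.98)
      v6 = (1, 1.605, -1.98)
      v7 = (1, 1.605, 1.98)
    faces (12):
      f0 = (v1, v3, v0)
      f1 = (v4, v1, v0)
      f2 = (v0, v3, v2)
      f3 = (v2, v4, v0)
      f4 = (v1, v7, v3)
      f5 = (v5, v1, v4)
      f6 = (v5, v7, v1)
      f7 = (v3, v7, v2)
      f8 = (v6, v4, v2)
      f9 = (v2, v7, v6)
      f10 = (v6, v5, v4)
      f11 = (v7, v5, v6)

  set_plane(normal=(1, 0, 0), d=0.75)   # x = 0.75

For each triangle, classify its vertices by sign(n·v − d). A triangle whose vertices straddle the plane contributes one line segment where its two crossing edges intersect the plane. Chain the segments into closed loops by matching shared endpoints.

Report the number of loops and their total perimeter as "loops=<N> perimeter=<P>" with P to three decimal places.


Straddling triangles (8 of 12):
  (v4,v1,v0) [+--] → (0.75, -1.605, -1.485)–(0.75, -1.605, -1.98)  len=0.4950
  (v2,v4,v0) [-+-] → (0.75, -1.20375, -1.98)–(0.75, -1.605, -1.98)  len=0.4013
  (v1,v7,v3) [-+-] → (0.75, 1.20375, 1.98)–(0.75, 1.605, 1.98)  len=0.4013
  (v5,v1,v4) [+-+] → (0.75, -1.605, 1.98)–(0.75, -1.605, -1.485)  len=3.4650
  (v5,v7,v1) [++-] → (0.75, 1.20375, 1.98)–(0.75, -1.605, 1.98)  len=2.8087
  (v3,v7,v2) [-+-] → (0.75, 1.605, 1.98)–(0.75, 1.605, 1.485)  len=0.4950
  (v6,v4,v2) [++-] → (0.75, -1.20375, -1.98)–(0.75, 1.605, -1.98)  len=2.8087
  (v2,v7,v6) [-++] → (0.75, 1.605, 1.485)–(0.75, 1.605, -1.98)  len=3.4650

Chained into 1 loop(s):
  loop 1: 8 segments, perimeter = 14.3400
Total perimeter = 14.340

loops=1 perimeter=14.340


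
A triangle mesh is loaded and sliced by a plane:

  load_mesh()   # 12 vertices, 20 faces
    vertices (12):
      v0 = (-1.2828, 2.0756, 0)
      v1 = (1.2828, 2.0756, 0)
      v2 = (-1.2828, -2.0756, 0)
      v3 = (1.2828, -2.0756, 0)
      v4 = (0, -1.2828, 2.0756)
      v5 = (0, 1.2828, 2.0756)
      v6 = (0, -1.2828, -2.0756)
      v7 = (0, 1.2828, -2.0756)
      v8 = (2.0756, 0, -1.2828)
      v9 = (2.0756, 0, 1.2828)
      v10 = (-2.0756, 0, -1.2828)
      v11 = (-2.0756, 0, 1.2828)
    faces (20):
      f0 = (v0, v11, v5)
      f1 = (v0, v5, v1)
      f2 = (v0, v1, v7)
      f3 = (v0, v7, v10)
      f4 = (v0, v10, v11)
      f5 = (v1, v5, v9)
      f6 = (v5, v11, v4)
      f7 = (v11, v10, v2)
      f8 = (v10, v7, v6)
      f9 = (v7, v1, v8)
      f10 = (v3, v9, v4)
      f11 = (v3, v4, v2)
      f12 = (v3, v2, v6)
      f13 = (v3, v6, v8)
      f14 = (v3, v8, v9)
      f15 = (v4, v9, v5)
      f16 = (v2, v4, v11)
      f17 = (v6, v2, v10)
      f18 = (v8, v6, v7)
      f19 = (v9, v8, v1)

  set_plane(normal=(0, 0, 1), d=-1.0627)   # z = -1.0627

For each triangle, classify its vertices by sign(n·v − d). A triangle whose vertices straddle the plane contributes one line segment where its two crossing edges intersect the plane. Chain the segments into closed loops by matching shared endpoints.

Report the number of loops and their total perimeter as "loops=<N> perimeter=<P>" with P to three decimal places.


Straddling triangles (10 of 20):
  (v0,v1,v7) [++-] → (0.626011, 1.66969, -1.0627)–(-0.626011, 1.66969, -1.0627)  len=1.2520
  (v0,v7,v10) [+--] → (-0.626011, 1.66969, -1.0627)–(-1.93957, 0.356127, -1.0627)  len=1.8577
  (v0,v10,v11) [+-+] → (-1.93957, 0.356127, -1.0627)–(-2.0756, 0, -1.0627)  len=0.3812
  (v11,v10,v2) [+-+] → (-2.0756, 0, -1.0627)–(-1.93957, -0.356127, -1.0627)  len=0.3812
  (v7,v1,v8) [-+-] → (0.626011, 1.66969, -1.0627)–(1.93957, 0.356127, -1.0627)  len=1.8577
  (v3,v2,v6) [++-] → (-0.626011, -1.66969, -1.0627)–(0.626011, -1.66969, -1.0627)  len=1.2520
  (v3,v6,v8) [+--] → (0.626011, -1.66969, -1.0627)–(1.93957, -0.356127, -1.0627)  len=1.8577
  (v3,v8,v9) [+-+] → (1.93957, -0.356127, -1.0627)–(2.0756, 0, -1.0627)  len=0.3812
  (v6,v2,v10) [-+-] → (-0.626011, -1.66969, -1.0627)–(-1.93957, -0.356127, -1.0627)  len=1.8577
  (v9,v8,v1) [+-+] → (2.0756, 0, -1.0627)–(1.93957, 0.356127, -1.0627)  len=0.3812

Chained into 1 loop(s):
  loop 1: 10 segments, perimeter = 11.4596
Total perimeter = 11.460

loops=1 perimeter=11.460


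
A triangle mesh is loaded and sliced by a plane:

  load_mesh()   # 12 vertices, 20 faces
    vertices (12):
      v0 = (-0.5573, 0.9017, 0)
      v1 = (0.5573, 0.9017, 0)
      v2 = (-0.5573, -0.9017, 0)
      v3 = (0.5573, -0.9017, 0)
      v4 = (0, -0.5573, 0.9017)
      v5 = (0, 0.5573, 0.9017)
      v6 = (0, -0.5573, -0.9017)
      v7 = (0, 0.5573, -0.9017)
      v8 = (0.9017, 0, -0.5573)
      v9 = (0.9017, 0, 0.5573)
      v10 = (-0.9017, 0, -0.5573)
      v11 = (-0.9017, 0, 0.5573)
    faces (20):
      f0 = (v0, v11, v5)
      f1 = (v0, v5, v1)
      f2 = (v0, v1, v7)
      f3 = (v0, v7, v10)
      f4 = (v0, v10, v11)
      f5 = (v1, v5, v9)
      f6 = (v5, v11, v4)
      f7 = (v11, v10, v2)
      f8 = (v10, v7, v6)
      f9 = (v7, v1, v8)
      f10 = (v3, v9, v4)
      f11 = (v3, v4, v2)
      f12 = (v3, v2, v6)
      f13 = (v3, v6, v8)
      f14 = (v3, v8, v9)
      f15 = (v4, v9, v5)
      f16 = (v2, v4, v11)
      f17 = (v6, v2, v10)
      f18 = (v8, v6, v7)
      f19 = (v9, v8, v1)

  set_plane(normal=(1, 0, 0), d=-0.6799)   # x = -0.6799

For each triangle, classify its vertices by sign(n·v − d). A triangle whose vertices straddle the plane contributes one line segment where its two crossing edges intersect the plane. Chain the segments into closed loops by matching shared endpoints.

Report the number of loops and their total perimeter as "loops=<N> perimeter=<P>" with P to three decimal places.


Straddling triangles (8 of 20):
  (v0,v11,v5) [+-+] → (-0.6799, 0.580712, 0.198388)–(-0.6799, 0.137085, 0.642015)  len=0.6274
  (v0,v7,v10) [++-] → (-0.6799, 0.137085, -0.642015)–(-0.6799, 0.580712, -0.198388)  len=0.6274
  (v0,v10,v11) [+--] → (-0.6799, 0.580712, -0.198388)–(-0.6799, 0.580712, 0.198388)  len=0.3968
  (v5,v11,v4) [+-+] → (-0.6799, 0.137085, 0.642015)–(-0.6799, -0.137085, 0.642015)  len=0.2742
  (v11,v10,v2) [--+] → (-0.6799, -0.580712, -0.198388)–(-0.6799, -0.580712, 0.198388)  len=0.3968
  (v10,v7,v6) [-++] → (-0.6799, 0.137085, -0.642015)–(-0.6799, -0.137085, -0.642015)  len=0.2742
  (v2,v4,v11) [++-] → (-0.6799, -0.137085, 0.642015)–(-0.6799, -0.580712, 0.198388)  len=0.6274
  (v6,v2,v10) [++-] → (-0.6799, -0.580712, -0.198388)–(-0.6799, -0.137085, -0.642015)  len=0.6274

Chained into 1 loop(s):
  loop 1: 8 segments, perimeter = 3.8514
Total perimeter = 3.851

loops=1 perimeter=3.851


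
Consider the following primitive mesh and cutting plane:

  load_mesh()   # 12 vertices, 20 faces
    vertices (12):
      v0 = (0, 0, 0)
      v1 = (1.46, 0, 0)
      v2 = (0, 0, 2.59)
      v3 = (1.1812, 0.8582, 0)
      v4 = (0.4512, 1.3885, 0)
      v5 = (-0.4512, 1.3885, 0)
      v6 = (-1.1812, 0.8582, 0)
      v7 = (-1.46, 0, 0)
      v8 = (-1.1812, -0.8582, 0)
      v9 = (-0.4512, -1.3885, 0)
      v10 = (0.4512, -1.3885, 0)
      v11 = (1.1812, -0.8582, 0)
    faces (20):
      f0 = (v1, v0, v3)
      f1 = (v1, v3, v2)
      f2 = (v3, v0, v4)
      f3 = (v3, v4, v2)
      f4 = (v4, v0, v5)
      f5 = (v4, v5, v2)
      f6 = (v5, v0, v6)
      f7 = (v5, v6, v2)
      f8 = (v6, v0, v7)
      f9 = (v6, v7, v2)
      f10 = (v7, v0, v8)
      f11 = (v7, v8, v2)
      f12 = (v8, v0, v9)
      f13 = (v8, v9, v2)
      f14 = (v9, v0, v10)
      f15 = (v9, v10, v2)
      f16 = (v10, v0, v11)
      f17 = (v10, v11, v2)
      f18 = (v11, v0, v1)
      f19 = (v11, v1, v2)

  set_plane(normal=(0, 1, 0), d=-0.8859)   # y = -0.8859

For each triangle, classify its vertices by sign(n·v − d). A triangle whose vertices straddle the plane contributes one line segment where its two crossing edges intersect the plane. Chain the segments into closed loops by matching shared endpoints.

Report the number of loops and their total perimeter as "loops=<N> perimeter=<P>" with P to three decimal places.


loops=1 perimeter=5.400

Straddling triangles (6 of 20):
  (v8,v0,v9) [++-] → (-0.287878, -0.8859, 0)–(-1.14307, -0.8859, 0)  len=0.8552
  (v8,v9,v2) [+-+] → (-1.14307, -0.8859, 0)–(-0.287878, -0.8859, 0.937511)  len=1.2690
  (v9,v0,v10) [-+-] → (-0.287878, -0.8859, 0)–(0.287878, -0.8859, 0)  len=0.5758
  (v9,v10,v2) [--+] → (0.287878, -0.8859, 0.937511)–(-0.287878, -0.8859, 0.937511)  len=0.5758
  (v10,v0,v11) [-++] → (0.287878, -0.8859, 0)–(1.14307, -0.8859, 0)  len=0.8552
  (v10,v11,v2) [-++] → (1.14307, -0.8859, 0)–(0.287878, -0.8859, 0.937511)  len=1.2690

Chained into 1 loop(s):
  loop 1: 6 segments, perimeter = 5.3998
Total perimeter = 5.400


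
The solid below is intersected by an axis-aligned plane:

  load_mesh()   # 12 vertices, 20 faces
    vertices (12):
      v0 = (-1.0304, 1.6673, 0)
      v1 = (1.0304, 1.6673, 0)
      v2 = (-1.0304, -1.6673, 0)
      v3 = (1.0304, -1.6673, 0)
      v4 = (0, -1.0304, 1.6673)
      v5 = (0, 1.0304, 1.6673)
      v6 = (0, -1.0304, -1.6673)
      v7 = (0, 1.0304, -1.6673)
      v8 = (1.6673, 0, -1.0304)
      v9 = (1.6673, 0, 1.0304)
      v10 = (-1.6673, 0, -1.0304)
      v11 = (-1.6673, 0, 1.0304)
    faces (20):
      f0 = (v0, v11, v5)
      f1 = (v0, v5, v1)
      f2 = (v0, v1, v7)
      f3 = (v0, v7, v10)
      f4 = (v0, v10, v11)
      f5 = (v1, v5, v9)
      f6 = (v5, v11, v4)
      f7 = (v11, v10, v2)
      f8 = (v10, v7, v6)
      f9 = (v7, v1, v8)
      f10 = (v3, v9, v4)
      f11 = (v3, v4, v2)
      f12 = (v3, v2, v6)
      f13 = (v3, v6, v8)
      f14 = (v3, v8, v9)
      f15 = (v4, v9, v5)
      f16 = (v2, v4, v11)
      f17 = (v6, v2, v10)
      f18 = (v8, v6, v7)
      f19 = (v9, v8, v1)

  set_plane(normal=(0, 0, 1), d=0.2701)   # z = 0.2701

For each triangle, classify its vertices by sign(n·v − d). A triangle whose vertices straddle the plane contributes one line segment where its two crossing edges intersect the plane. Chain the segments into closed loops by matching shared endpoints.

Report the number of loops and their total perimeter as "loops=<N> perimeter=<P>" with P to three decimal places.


Straddling triangles (10 of 20):
  (v0,v11,v5) [-++] → (-1.19735, 1.23025, 0.2701)–(-0.863477, 1.56412, 0.2701)  len=0.4722
  (v0,v5,v1) [-+-] → (-0.863477, 1.56412, 0.2701)–(0.863477, 1.56412, 0.2701)  len=1.7270
  (v0,v10,v11) [--+] → (-1.6673, 0, 0.2701)–(-1.19735, 1.23025, 0.2701)  len=1.3170
  (v1,v5,v9) [-++] → (0.863477, 1.56412, 0.2701)–(1.19735, 1.23025, 0.2701)  len=0.4722
  (v11,v10,v2) [+--] → (-1.6673, 0, 0.2701)–(-1.19735, -1.23025, 0.2701)  len=1.3170
  (v3,v9,v4) [-++] → (1.19735, -1.23025, 0.2701)–(0.863477, -1.56412, 0.2701)  len=0.4722
  (v3,v4,v2) [-+-] → (0.863477, -1.56412, 0.2701)–(-0.863477, -1.56412, 0.2701)  len=1.7270
  (v3,v8,v9) [--+] → (1.6673, 0, 0.2701)–(1.19735, -1.23025, 0.2701)  len=1.3170
  (v2,v4,v11) [-++] → (-0.863477, -1.56412, 0.2701)–(-1.19735, -1.23025, 0.2701)  len=0.4722
  (v9,v8,v1) [+--] → (1.6673, 0, 0.2701)–(1.19735, 1.23025, 0.2701)  len=1.3170

Chained into 1 loop(s):
  loop 1: 10 segments, perimeter = 10.6104
Total perimeter = 10.610

loops=1 perimeter=10.610


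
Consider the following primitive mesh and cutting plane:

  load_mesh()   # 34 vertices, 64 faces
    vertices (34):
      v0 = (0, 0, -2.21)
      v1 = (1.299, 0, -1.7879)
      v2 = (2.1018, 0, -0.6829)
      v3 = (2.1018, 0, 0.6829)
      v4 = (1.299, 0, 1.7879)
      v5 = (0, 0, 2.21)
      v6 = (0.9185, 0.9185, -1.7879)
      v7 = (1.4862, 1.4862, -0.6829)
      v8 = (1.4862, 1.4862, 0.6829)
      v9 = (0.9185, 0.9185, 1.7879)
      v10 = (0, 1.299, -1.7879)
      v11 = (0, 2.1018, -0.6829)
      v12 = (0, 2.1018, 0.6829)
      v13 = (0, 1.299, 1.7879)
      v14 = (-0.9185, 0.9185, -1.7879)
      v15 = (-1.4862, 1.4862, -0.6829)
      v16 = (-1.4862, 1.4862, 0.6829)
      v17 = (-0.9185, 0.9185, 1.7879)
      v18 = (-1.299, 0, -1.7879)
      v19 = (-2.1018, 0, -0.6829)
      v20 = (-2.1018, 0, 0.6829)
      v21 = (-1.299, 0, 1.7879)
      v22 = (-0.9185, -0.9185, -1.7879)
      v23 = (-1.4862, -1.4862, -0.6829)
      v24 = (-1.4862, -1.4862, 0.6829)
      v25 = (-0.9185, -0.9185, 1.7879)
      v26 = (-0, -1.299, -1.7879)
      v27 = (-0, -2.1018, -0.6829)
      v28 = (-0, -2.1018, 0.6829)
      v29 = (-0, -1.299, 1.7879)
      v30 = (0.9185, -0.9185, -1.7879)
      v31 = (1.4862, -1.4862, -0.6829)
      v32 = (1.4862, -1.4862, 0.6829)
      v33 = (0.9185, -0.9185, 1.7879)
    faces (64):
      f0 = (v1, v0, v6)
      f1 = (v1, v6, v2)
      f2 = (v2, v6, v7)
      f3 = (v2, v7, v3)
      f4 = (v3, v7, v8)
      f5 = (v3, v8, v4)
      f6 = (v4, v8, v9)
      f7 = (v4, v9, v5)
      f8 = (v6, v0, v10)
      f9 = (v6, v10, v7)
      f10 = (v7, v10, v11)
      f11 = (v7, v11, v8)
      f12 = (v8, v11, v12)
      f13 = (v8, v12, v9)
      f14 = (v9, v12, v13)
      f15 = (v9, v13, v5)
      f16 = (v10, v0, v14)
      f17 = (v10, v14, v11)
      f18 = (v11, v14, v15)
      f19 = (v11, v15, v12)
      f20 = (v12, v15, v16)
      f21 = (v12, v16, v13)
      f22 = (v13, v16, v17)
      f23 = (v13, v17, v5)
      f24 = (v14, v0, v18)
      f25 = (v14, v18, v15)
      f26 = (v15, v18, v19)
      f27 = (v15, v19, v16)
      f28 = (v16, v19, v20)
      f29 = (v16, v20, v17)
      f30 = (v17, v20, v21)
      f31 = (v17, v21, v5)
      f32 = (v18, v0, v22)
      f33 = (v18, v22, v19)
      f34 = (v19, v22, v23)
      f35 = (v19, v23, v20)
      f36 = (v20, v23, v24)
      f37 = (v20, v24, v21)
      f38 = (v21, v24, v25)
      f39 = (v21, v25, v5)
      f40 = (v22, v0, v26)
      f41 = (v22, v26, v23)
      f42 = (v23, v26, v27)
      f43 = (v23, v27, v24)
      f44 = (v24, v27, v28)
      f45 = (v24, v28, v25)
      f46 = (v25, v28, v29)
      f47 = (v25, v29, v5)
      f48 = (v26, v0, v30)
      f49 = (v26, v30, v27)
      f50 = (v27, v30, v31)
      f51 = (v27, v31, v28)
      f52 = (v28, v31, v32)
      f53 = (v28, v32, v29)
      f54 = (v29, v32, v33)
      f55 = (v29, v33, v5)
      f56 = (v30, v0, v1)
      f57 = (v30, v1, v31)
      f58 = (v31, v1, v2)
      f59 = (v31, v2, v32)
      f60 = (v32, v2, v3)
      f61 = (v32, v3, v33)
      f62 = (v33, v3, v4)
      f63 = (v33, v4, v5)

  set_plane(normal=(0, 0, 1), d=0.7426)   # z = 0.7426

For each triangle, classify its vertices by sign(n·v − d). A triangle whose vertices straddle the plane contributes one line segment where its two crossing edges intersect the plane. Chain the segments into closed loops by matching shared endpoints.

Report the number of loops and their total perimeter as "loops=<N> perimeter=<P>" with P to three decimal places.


loops=1 perimeter=12.604

Straddling triangles (16 of 64):
  (v3,v8,v4) [--+] → (1.47609, 1.4059, 0.7426)–(2.05843, 0, 0.7426)  len=1.5217
  (v4,v8,v9) [+-+] → (1.47609, 1.4059, 0.7426)–(1.45553, 1.45553, 0.7426)  len=0.0537
  (v8,v12,v9) [--+] → (0.0496239, 2.03787, 0.7426)–(1.45553, 1.45553, 0.7426)  len=1.5217
  (v9,v12,v13) [+-+] → (0.0496239, 2.03787, 0.7426)–(0, 2.05843, 0.7426)  len=0.0537
  (v12,v16,v13) [--+] → (-1.4059, 1.47609, 0.7426)–(0, 2.05843, 0.7426)  len=1.5217
  (v13,v16,v17) [+-+] → (-1.4059, 1.47609, 0.7426)–(-1.45553, 1.45553, 0.7426)  len=0.0537
  (v16,v20,v17) [--+] → (-2.03787, 0.0496239, 0.7426)–(-1.45553, 1.45553, 0.7426)  len=1.5217
  (v17,v20,v21) [+-+] → (-2.03787, 0.0496239, 0.7426)–(-2.05843, 0, 0.7426)  len=0.0537
  (v20,v24,v21) [--+] → (-1.47609, -1.4059, 0.7426)–(-2.05843, 0, 0.7426)  len=1.5217
  (v21,v24,v25) [+-+] → (-1.47609, -1.4059, 0.7426)–(-1.45553, -1.45553, 0.7426)  len=0.0537
  (v24,v28,v25) [--+] → (-0.0496239, -2.03787, 0.7426)–(-1.45553, -1.45553, 0.7426)  len=1.5217
  (v25,v28,v29) [+-+] → (-0.0496239, -2.03787, 0.7426)–(0, -2.05843, 0.7426)  len=0.0537
  (v28,v32,v29) [--+] → (1.4059, -1.47609, 0.7426)–(0, -2.05843, 0.7426)  len=1.5217
  (v29,v32,v33) [+-+] → (1.4059, -1.47609, 0.7426)–(1.45553, -1.45553, 0.7426)  len=0.0537
  (v32,v3,v33) [--+] → (2.03787, -0.0496239, 0.7426)–(1.45553, -1.45553, 0.7426)  len=1.5217
  (v33,v3,v4) [+-+] → (2.03787, -0.0496239, 0.7426)–(2.05843, 0, 0.7426)  len=0.0537

Chained into 1 loop(s):
  loop 1: 16 segments, perimeter = 12.6036
Total perimeter = 12.604


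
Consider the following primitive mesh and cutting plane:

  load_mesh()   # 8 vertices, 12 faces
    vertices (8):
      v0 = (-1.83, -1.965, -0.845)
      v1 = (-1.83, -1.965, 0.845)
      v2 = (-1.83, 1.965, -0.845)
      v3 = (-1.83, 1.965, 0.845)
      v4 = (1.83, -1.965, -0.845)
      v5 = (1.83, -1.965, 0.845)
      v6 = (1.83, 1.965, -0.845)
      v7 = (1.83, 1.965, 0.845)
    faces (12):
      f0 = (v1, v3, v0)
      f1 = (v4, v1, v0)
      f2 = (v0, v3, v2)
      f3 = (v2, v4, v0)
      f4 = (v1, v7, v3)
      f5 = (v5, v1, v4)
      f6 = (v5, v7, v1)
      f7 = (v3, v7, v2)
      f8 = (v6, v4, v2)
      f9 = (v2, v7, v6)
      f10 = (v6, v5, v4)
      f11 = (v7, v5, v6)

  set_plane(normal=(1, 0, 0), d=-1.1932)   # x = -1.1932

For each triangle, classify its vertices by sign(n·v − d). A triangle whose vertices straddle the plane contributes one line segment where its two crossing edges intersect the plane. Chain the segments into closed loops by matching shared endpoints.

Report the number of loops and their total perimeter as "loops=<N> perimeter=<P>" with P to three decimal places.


loops=1 perimeter=11.240

Straddling triangles (8 of 12):
  (v4,v1,v0) [+--] → (-1.1932, -1.965, 0.550958)–(-1.1932, -1.965, -0.845)  len=1.3960
  (v2,v4,v0) [-+-] → (-1.1932, 1.28122, -0.845)–(-1.1932, -1.965, -0.845)  len=3.2462
  (v1,v7,v3) [-+-] → (-1.1932, -1.28122, 0.845)–(-1.1932, 1.965, 0.845)  len=3.2462
  (v5,v1,v4) [+-+] → (-1.1932, -1.965, 0.845)–(-1.1932, -1.965, 0.550958)  len=0.2940
  (v5,v7,v1) [++-] → (-1.1932, -1.28122, 0.845)–(-1.1932, -1.965, 0.845)  len=0.6838
  (v3,v7,v2) [-+-] → (-1.1932, 1.965, 0.845)–(-1.1932, 1.965, -0.550958)  len=1.3960
  (v6,v4,v2) [++-] → (-1.1932, 1.28122, -0.845)–(-1.1932, 1.965, -0.845)  len=0.6838
  (v2,v7,v6) [-++] → (-1.1932, 1.965, -0.550958)–(-1.1932, 1.965, -0.845)  len=0.2940

Chained into 1 loop(s):
  loop 1: 8 segments, perimeter = 11.2400
Total perimeter = 11.240


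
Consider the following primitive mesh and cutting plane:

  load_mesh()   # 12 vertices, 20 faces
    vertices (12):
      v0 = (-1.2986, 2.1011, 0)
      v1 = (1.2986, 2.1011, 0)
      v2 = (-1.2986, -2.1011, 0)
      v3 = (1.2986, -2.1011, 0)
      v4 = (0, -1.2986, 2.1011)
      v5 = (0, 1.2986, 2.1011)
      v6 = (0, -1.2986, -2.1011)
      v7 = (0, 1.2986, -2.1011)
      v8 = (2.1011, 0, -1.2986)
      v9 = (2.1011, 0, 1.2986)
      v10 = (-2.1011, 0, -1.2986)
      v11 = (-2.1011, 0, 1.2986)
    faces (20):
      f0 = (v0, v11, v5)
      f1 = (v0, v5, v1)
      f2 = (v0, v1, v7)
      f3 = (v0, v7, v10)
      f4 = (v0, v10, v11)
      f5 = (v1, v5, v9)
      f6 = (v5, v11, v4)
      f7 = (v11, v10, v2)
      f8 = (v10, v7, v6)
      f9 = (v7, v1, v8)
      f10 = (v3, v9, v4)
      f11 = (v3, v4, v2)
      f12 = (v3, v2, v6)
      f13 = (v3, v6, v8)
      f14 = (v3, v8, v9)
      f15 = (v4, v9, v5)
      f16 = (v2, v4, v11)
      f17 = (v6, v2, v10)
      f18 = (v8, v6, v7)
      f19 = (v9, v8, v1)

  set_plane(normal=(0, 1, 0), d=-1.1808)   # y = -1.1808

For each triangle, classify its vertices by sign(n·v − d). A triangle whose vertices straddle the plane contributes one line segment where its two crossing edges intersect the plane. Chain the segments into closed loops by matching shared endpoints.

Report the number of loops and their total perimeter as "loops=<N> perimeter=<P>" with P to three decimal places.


loops=1 perimeter=11.348

Straddling triangles (10 of 20):
  (v5,v11,v4) [++-] → (-0.190597, -1.1808, 2.0283)–(0, -1.1808, 2.1011)  len=0.2040
  (v11,v10,v2) [++-] → (-1.6501, -1.1808, -0.568798)–(-1.6501, -1.1808, 0.568798)  len=1.1376
  (v10,v7,v6) [++-] → (0, -1.1808, -2.1011)–(-0.190597, -1.1808, -2.0283)  len=0.2040
  (v3,v9,v4) [-+-] → (1.6501, -1.1808, 0.568798)–(0.190597, -1.1808, 2.0283)  len=2.0641
  (v3,v6,v8) [--+] → (0.190597, -1.1808, -2.0283)–(1.6501, -1.1808, -0.568798)  len=2.0641
  (v3,v8,v9) [-++] → (1.6501, -1.1808, -0.568798)–(1.6501, -1.1808, 0.568798)  len=1.1376
  (v4,v9,v5) [-++] → (0.190597, -1.1808, 2.0283)–(0, -1.1808, 2.1011)  len=0.2040
  (v2,v4,v11) [--+] → (-0.190597, -1.1808, 2.0283)–(-1.6501, -1.1808, 0.568798)  len=2.0641
  (v6,v2,v10) [--+] → (-1.6501, -1.1808, -0.568798)–(-0.190597, -1.1808, -2.0283)  len=2.0641
  (v8,v6,v7) [+-+] → (0.190597, -1.1808, -2.0283)–(0, -1.1808, -2.1011)  len=0.2040

Chained into 1 loop(s):
  loop 1: 10 segments, perimeter = 11.3475
Total perimeter = 11.348


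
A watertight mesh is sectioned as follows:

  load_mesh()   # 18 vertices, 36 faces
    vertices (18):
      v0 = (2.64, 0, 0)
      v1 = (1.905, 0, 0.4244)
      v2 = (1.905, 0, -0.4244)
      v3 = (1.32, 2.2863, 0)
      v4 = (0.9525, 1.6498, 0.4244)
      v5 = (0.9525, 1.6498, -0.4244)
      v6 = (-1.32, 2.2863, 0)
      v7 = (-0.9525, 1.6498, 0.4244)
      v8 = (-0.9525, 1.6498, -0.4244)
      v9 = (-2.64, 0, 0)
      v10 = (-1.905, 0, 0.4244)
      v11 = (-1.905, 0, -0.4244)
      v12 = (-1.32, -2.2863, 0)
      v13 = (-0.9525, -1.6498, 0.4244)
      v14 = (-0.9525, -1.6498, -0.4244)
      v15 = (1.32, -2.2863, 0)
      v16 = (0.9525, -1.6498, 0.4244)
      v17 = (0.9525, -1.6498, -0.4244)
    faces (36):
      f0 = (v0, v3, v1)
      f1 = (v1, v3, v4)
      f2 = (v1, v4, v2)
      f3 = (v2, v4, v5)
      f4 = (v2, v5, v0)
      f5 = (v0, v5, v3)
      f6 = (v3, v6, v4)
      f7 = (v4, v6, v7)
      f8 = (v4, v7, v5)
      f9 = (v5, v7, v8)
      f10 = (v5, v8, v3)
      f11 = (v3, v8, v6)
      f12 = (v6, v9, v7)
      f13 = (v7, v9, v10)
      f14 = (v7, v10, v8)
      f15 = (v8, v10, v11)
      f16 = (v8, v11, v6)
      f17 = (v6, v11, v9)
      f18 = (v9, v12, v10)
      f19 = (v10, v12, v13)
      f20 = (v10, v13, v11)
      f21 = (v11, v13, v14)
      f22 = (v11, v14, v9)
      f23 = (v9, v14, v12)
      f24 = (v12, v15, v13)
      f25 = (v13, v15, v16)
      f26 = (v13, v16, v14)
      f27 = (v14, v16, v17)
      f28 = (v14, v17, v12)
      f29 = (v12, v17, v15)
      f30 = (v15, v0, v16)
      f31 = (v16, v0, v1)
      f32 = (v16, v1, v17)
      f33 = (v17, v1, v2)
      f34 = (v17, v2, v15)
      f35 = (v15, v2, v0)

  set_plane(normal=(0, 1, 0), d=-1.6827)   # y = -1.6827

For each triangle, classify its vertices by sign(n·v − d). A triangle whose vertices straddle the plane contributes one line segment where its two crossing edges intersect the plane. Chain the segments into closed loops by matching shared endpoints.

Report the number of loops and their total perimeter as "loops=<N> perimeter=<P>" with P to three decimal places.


Straddling triangles (10 of 36):
  (v9,v12,v10) [+-+] → (-1.66849, -1.6827, 0)–(-1.47444, -1.6827, 0.112045)  len=0.2241
  (v10,v12,v13) [+-+] → (-1.47444, -1.6827, 0.112045)–(-0.971496, -1.6827, 0.402463)  len=0.5808
  (v9,v14,v12) [++-] → (-0.971496, -1.6827, -0.402463)–(-1.66849, -1.6827, 0)  len=0.8048
  (v12,v15,v13) [--+] → (-0.835037, -1.6827, 0.402463)–(-0.971496, -1.6827, 0.402463)  len=0.1365
  (v13,v15,v16) [+-+] → (-0.835037, -1.6827, 0.402463)–(0.971496, -1.6827, 0.402463)  len=1.8065
  (v14,v17,v12) [++-] → (0.835037, -1.6827, -0.402463)–(-0.971496, -1.6827, -0.402463)  len=1.8065
  (v12,v17,v15) [-+-] → (0.835037, -1.6827, -0.402463)–(0.971496, -1.6827, -0.402463)  len=0.1365
  (v15,v0,v16) [-++] → (1.66849, -1.6827, 0)–(0.971496, -1.6827, 0.402463)  len=0.8048
  (v17,v2,v15) [++-] → (1.47444, -1.6827, -0.112045)–(0.971496, -1.6827, -0.402463)  len=0.5808
  (v15,v2,v0) [-++] → (1.47444, -1.6827, -0.112045)–(1.66849, -1.6827, 0)  len=0.2241

Chained into 1 loop(s):
  loop 1: 10 segments, perimeter = 7.1054
Total perimeter = 7.105

loops=1 perimeter=7.105


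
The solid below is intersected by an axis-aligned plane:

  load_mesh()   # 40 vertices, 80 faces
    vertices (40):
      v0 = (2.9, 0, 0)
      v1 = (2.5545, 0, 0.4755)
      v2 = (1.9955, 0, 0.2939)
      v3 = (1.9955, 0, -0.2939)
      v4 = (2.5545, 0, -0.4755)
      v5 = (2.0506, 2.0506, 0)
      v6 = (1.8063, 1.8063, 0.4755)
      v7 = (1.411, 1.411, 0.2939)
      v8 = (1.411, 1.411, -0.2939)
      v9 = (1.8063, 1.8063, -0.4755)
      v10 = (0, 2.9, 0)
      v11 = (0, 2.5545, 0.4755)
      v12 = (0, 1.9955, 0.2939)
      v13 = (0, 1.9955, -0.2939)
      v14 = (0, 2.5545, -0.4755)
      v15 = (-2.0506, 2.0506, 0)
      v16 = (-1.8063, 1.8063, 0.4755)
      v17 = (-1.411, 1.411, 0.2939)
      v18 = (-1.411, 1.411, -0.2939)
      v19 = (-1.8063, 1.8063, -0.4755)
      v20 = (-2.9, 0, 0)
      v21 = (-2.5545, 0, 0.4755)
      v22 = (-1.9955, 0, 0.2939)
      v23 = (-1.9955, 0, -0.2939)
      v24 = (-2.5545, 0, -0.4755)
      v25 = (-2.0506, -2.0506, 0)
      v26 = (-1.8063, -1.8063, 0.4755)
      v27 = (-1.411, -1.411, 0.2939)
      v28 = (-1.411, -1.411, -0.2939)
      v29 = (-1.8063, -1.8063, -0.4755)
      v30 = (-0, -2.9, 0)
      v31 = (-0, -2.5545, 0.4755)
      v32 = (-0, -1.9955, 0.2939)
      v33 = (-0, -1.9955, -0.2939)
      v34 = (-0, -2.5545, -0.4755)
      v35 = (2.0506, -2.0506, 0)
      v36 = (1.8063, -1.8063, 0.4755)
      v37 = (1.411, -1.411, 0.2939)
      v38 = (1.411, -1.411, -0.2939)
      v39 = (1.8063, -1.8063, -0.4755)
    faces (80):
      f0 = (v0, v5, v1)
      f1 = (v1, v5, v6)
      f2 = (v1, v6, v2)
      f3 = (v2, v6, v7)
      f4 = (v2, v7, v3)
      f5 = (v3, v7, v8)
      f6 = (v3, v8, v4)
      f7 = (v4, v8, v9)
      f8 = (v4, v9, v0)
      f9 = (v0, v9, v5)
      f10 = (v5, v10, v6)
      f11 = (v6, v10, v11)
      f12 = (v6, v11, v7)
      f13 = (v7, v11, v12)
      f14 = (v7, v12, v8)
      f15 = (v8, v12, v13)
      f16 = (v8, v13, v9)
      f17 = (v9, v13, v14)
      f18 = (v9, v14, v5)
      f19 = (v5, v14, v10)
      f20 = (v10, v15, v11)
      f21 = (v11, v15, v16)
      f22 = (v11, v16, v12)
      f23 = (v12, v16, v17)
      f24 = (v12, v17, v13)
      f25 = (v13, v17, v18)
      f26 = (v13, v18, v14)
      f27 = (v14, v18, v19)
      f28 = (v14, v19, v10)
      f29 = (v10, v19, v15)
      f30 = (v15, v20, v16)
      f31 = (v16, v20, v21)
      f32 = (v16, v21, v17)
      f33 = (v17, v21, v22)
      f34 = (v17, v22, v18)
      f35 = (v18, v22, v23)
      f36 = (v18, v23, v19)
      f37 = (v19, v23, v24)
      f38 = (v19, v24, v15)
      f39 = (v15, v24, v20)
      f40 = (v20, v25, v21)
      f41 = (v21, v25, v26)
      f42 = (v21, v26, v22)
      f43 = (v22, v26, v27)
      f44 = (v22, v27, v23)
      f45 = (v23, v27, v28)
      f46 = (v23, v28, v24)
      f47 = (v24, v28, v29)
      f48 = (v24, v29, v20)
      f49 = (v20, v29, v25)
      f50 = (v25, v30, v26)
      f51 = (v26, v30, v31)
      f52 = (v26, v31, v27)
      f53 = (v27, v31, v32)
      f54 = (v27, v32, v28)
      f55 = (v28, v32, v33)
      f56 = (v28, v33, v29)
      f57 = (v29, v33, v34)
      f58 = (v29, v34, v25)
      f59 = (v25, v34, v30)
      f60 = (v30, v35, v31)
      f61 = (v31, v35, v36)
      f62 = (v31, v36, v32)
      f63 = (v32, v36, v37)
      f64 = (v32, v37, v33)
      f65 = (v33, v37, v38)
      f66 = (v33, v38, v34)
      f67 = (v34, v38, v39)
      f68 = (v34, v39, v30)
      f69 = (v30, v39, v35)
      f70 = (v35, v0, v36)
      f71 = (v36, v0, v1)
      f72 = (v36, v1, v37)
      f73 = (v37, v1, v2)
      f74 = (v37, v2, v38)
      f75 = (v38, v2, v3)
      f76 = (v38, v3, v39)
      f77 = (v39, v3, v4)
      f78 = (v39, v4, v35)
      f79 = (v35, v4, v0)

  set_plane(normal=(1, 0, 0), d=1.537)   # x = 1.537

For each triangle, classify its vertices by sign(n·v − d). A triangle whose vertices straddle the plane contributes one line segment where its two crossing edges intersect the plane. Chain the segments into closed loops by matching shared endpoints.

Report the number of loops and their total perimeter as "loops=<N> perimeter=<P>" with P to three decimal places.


Straddling triangles (24 of 80):
  (v2,v6,v7) [++-] → (1.537, 1.537, 0.351784)–(1.537, 1.10683, 0.2939)  len=0.4340
  (v2,v7,v3) [+-+] → (1.537, 1.10683, 0.2939)–(1.537, 1.10683, 0.167189)  len=0.1267
  (v3,v7,v8) [+--] → (1.537, 1.10683, 0.167189)–(1.537, 1.10683, -0.2939)  len=0.4611
  (v3,v8,v4) [+-+] → (1.537, 1.10683, -0.2939)–(1.537, 1.25552, -0.31391)  len=0.1500
  (v4,v8,v9) [+-+] → (1.537, 1.25552, -0.31391)–(1.537, 1.537, -0.351784)  len=0.2840
  (v5,v10,v6) [+-+] → (1.537, 2.26334, 0)–(1.537, 1.96936, 0.404608)  len=0.5001
  (v6,v10,v11) [+--] → (1.537, 1.96936, 0.404608)–(1.537, 1.91785, 0.4755)  len=0.0876
  (v6,v11,v7) [+--] → (1.537, 1.91785, 0.4755)–(1.537, 1.537, 0.351784)  len=0.4004
  (v8,v13,v9) [--+] → (1.537, 1.83451, -0.448425)–(1.537, 1.537, -0.351784)  len=0.3128
  (v9,v13,v14) [+--] → (1.537, 1.83451, -0.448425)–(1.537, 1.91785, -0.4755)  len=0.0876
  (v9,v14,v5) [+-+] → (1.537, 1.91785, -0.4755)–(1.537, 2.17681, -0.119095)  len=0.4406
  (v5,v14,v10) [+--] → (1.537, 2.17681, -0.119095)–(1.537, 2.26334, 0)  len=0.1472
  (v30,v35,v31) [-+-] → (1.537, -2.26334, 0)–(1.537, -2.17681, 0.119095)  len=0.1472
  (v31,v35,v36) [-++] → (1.537, -2.17681, 0.119095)–(1.537, -1.91785, 0.4755)  len=0.4406
  (v31,v36,v32) [-+-] → (1.537, -1.91785, 0.4755)–(1.537, -1.83451, 0.448425)  len=0.0876
  (v32,v36,v37) [-+-] → (1.537, -1.83451, 0.448425)–(1.537, -1.537, 0.351784)  len=0.3128
  (v34,v38,v39) [--+] → (1.537, -1.537, -0.351784)–(1.537, -1.91785, -0.4755)  len=0.4004
  (v34,v39,v30) [-+-] → (1.537, -1.91785, -0.4755)–(1.537, -1.96936, -0.404608)  len=0.0876
  (v30,v39,v35) [-++] → (1.537, -1.96936, -0.404608)–(1.537, -2.26334, 0)  len=0.5001
  (v36,v1,v37) [++-] → (1.537, -1.25552, 0.31391)–(1.537, -1.537, 0.351784)  len=0.2840
  (v37,v1,v2) [-++] → (1.537, -1.25552, 0.31391)–(1.537, -1.10683, 0.2939)  len=0.1500
  (v37,v2,v38) [-+-] → (1.537, -1.10683, 0.2939)–(1.537, -1.10683, -0.167189)  len=0.4611
  (v38,v2,v3) [-++] → (1.537, -1.10683, -0.167189)–(1.537, -1.10683, -0.2939)  len=0.1267
  (v38,v3,v39) [-++] → (1.537, -1.10683, -0.2939)–(1.537, -1.537, -0.351784)  len=0.4340

Chained into 2 loop(s):
  loop 1: 12 segments, perimeter = 3.4323
  loop 2: 12 segments, perimeter = 3.4323
Total perimeter = 6.865

loops=2 perimeter=6.865


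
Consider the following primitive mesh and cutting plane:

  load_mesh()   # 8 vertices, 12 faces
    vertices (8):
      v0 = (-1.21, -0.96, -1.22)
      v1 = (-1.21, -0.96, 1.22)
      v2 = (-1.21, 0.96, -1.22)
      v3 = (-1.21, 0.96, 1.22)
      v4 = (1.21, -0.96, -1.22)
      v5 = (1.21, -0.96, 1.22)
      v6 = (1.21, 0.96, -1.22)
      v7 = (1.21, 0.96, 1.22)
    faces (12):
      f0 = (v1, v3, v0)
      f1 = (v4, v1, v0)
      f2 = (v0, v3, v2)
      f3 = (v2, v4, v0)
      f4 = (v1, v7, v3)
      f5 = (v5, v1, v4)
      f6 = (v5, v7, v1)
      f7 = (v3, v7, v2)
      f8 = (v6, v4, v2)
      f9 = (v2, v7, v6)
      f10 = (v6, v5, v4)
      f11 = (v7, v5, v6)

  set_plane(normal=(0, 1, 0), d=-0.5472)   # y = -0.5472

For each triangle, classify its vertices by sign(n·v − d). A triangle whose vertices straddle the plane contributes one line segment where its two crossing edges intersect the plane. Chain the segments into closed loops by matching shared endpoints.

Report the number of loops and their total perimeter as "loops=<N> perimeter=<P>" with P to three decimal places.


Straddling triangles (8 of 12):
  (v1,v3,v0) [-+-] → (-1.21, -0.5472, 1.22)–(-1.21, -0.5472, -0.6954)  len=1.9154
  (v0,v3,v2) [-++] → (-1.21, -0.5472, -0.6954)–(-1.21, -0.5472, -1.22)  len=0.5246
  (v2,v4,v0) [+--] → (0.6897, -0.5472, -1.22)–(-1.21, -0.5472, -1.22)  len=1.8997
  (v1,v7,v3) [-++] → (-0.6897, -0.5472, 1.22)–(-1.21, -0.5472, 1.22)  len=0.5203
  (v5,v7,v1) [-+-] → (1.21, -0.5472, 1.22)–(-0.6897, -0.5472, 1.22)  len=1.8997
  (v6,v4,v2) [+-+] → (1.21, -0.5472, -1.22)–(0.6897, -0.5472, -1.22)  len=0.5203
  (v6,v5,v4) [+--] → (1.21, -0.5472, 0.6954)–(1.21, -0.5472, -1.22)  len=1.9154
  (v7,v5,v6) [+-+] → (1.21, -0.5472, 1.22)–(1.21, -0.5472, 0.6954)  len=0.5246

Chained into 1 loop(s):
  loop 1: 8 segments, perimeter = 9.7200
Total perimeter = 9.720

loops=1 perimeter=9.720


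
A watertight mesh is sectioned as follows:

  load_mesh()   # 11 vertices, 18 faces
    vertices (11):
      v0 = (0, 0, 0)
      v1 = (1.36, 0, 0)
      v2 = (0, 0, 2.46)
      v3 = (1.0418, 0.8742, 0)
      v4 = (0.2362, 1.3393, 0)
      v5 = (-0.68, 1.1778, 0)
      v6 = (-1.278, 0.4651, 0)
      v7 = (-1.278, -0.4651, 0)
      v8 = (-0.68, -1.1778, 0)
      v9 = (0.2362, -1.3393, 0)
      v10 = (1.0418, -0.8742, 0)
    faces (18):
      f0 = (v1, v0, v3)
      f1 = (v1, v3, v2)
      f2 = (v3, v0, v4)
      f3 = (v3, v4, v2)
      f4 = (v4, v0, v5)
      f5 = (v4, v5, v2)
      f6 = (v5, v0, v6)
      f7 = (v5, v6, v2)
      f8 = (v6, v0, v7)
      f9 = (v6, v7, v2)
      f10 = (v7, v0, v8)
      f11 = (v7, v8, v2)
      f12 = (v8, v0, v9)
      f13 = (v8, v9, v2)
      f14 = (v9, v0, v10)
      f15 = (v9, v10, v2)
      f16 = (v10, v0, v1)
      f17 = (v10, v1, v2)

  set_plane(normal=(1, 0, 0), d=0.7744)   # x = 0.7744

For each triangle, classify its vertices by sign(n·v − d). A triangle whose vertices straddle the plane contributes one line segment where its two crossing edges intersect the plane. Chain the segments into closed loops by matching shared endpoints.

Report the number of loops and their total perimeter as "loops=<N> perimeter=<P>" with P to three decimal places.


loops=1 perimeter=5.086

Straddling triangles (8 of 18):
  (v1,v0,v3) [+-+] → (0.7744, 0, 0)–(0.7744, 0.649818, 0)  len=0.6498
  (v1,v3,v2) [++-] → (0.7744, 0.649818, 0.631411)–(0.7744, 0, 1.05925)  len=0.7780
  (v3,v0,v4) [+--] → (0.7744, 0.649818, 0)–(0.7744, 1.02858, 0)  len=0.3788
  (v3,v4,v2) [+--] → (0.7744, 1.02858, 0)–(0.7744, 0.649818, 0.631411)  len=0.7363
  (v9,v0,v10) [--+] → (0.7744, -0.649818, 0)–(0.7744, -1.02858, 0)  len=0.3788
  (v9,v10,v2) [-+-] → (0.7744, -1.02858, 0)–(0.7744, -0.649818, 0.631411)  len=0.7363
  (v10,v0,v1) [+-+] → (0.7744, -0.649818, 0)–(0.7744, 0, 0)  len=0.6498
  (v10,v1,v2) [++-] → (0.7744, 0, 1.05925)–(0.7744, -0.649818, 0.631411)  len=0.7780

Chained into 1 loop(s):
  loop 1: 8 segments, perimeter = 5.0858
Total perimeter = 5.086


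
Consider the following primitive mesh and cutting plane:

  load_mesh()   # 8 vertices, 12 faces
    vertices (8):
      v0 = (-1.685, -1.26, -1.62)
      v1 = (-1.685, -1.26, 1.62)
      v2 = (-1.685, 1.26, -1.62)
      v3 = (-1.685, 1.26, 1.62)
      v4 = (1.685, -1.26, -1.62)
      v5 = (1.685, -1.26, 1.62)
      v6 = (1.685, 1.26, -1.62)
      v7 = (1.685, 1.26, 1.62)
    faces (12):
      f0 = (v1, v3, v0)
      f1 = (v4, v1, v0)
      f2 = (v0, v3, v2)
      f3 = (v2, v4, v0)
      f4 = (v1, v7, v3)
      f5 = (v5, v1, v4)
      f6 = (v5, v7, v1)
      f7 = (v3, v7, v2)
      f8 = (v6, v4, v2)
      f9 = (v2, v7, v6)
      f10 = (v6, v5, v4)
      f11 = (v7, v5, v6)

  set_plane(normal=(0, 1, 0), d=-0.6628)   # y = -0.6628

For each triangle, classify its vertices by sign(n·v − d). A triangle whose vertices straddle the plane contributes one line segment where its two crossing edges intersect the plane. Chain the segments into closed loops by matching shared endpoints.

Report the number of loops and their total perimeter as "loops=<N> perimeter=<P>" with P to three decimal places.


loops=1 perimeter=13.220

Straddling triangles (8 of 12):
  (v1,v3,v0) [-+-] → (-1.685, -0.6628, 1.62)–(-1.685, -0.6628, -0.852171)  len=2.4722
  (v0,v3,v2) [-++] → (-1.685, -0.6628, -0.852171)–(-1.685, -0.6628, -1.62)  len=0.7678
  (v2,v4,v0) [+--] → (0.886363, -0.6628, -1.62)–(-1.685, -0.6628, -1.62)  len=2.5714
  (v1,v7,v3) [-++] → (-0.886363, -0.6628, 1.62)–(-1.685, -0.6628, 1.62)  len=0.7986
  (v5,v7,v1) [-+-] → (1.685, -0.6628, 1.62)–(-0.886363, -0.6628, 1.62)  len=2.5714
  (v6,v4,v2) [+-+] → (1.685, -0.6628, -1.62)–(0.886363, -0.6628, -1.62)  len=0.7986
  (v6,v5,v4) [+--] → (1.685, -0.6628, 0.852171)–(1.685, -0.6628, -1.62)  len=2.4722
  (v7,v5,v6) [+-+] → (1.685, -0.6628, 1.62)–(1.685, -0.6628, 0.852171)  len=0.7678

Chained into 1 loop(s):
  loop 1: 8 segments, perimeter = 13.2200
Total perimeter = 13.220


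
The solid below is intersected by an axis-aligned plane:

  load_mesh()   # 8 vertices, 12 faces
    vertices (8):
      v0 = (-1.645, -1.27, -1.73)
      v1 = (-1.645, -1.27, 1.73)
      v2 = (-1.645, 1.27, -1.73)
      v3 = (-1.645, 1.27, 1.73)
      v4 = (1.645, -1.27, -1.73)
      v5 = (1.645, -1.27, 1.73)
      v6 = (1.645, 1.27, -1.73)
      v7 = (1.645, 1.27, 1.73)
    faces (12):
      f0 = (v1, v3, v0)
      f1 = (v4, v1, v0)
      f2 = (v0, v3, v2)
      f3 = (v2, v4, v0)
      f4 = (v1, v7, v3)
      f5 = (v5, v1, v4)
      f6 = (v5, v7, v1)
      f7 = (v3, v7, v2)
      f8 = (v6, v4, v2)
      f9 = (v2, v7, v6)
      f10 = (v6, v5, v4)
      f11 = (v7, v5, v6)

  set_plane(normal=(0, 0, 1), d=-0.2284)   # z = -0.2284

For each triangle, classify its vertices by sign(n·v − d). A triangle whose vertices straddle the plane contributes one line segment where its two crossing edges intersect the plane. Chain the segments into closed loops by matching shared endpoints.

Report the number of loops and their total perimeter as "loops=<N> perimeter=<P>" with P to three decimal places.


Straddling triangles (8 of 12):
  (v1,v3,v0) [++-] → (-1.645, -0.167669, -0.2284)–(-1.645, -1.27, -0.2284)  len=1.1023
  (v4,v1,v0) [-+-] → (0.217178, -1.27, -0.2284)–(-1.645, -1.27, -0.2284)  len=1.8622
  (v0,v3,v2) [-+-] → (-1.645, -0.167669, -0.2284)–(-1.645, 1.27, -0.2284)  len=1.4377
  (v5,v1,v4) [++-] → (0.217178, -1.27, -0.2284)–(1.645, -1.27, -0.2284)  len=1.4278
  (v3,v7,v2) [++-] → (-0.217178, 1.27, -0.2284)–(-1.645, 1.27, -0.2284)  len=1.4278
  (v2,v7,v6) [-+-] → (-0.217178, 1.27, -0.2284)–(1.645, 1.27, -0.2284)  len=1.8622
  (v6,v5,v4) [-+-] → (1.645, 0.167669, -0.2284)–(1.645, -1.27, -0.2284)  len=1.4377
  (v7,v5,v6) [++-] → (1.645, 0.167669, -0.2284)–(1.645, 1.27, -0.2284)  len=1.1023

Chained into 1 loop(s):
  loop 1: 8 segments, perimeter = 11.6600
Total perimeter = 11.660

loops=1 perimeter=11.660
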